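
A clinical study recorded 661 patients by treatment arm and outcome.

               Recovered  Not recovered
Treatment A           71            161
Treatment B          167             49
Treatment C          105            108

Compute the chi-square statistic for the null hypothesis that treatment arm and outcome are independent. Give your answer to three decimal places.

98.615

Row totals: 232, 216, 213. Column totals: 343, 318. Grand total N = 661.
Expected counts (row total × column total / N):
  Treatment A, Recovered: 232×343/661 = 120.3873
  Treatment A, Not recovered: 232×318/661 = 111.6127
  Treatment B, Recovered: 216×343/661 = 112.0847
  Treatment B, Not recovered: 216×318/661 = 103.9153
  Treatment C, Recovered: 213×343/661 = 110.5280
  Treatment C, Not recovered: 213×318/661 = 102.4720
Contributions (O − E)²/E:
  (71 − 120.3873)²/120.3873 = 20.2605
  (161 − 111.6127)²/111.6127 = 21.8533
  (167 − 112.0847)²/112.0847 = 26.9055
  (49 − 103.9153)²/103.9153 = 29.0207
  (105 − 110.5280)²/110.5280 = 0.2765
  (108 − 102.4720)²/102.4720 = 0.2982
χ² = 20.2605 + 21.8533 + 26.9055 + 29.0207 + 0.2765 + 0.2982 = 98.615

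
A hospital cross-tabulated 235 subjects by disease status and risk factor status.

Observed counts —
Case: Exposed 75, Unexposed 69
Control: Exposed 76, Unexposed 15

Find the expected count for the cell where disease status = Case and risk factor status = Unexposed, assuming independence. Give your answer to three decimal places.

Row total (Case) = 144; column total (Unexposed) = 84; grand total N = 235.
Expected count = (row total × column total) / N = 144 × 84 / 235 = 51.472.

51.472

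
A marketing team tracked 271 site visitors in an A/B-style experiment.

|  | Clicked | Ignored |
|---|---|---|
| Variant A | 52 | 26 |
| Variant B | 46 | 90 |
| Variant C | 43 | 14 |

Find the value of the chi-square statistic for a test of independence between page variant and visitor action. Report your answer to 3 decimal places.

37.271

Row totals: 78, 136, 57. Column totals: 141, 130. Grand total N = 271.
Expected counts (row total × column total / N):
  Variant A, Clicked: 78×141/271 = 40.5830
  Variant A, Ignored: 78×130/271 = 37.4170
  Variant B, Clicked: 136×141/271 = 70.7601
  Variant B, Ignored: 136×130/271 = 65.2399
  Variant C, Clicked: 57×141/271 = 29.6568
  Variant C, Ignored: 57×130/271 = 27.3432
Contributions (O − E)²/E:
  (52 − 40.5830)²/40.5830 = 3.2119
  (26 − 37.4170)²/37.4170 = 3.4837
  (46 − 70.7601)²/70.7601 = 8.6640
  (90 − 65.2399)²/65.2399 = 9.3970
  (43 − 29.6568)²/29.6568 = 6.0034
  (14 − 27.3432)²/27.3432 = 6.5113
χ² = 3.2119 + 3.4837 + 8.6640 + 9.3970 + 6.0034 + 6.5113 = 37.271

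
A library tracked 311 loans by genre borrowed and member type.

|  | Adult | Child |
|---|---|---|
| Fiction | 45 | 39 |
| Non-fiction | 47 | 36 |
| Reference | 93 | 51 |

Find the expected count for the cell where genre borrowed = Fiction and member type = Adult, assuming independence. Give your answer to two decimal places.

Row total (Fiction) = 84; column total (Adult) = 185; grand total N = 311.
Expected count = (row total × column total) / N = 84 × 185 / 311 = 49.97.

49.97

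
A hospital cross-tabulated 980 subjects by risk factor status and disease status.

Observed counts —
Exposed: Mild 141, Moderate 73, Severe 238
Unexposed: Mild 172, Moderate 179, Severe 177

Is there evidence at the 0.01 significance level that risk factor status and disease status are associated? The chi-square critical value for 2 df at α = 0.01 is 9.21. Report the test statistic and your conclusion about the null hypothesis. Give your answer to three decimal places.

Row totals: 452, 528. Column totals: 313, 252, 415. Grand total N = 980.
Expected counts (row total × column total / N):
  Exposed, Mild: 452×313/980 = 144.3633
  Exposed, Moderate: 452×252/980 = 116.2286
  Exposed, Severe: 452×415/980 = 191.4082
  Unexposed, Mild: 528×313/980 = 168.6367
  Unexposed, Moderate: 528×252/980 = 135.7714
  Unexposed, Severe: 528×415/980 = 223.5918
Contributions (O − E)²/E:
  (141 − 144.3633)²/144.3633 = 0.0784
  (73 − 116.2286)²/116.2286 = 16.0779
  (238 − 191.4082)²/191.4082 = 11.3412
  (172 − 168.6367)²/168.6367 = 0.0671
  (179 − 135.7714)²/135.7714 = 13.7637
  (177 − 223.5918)²/223.5918 = 9.7087
χ² = 0.0784 + 16.0779 + 11.3412 + 0.0671 + 13.7637 + 9.7087 = 51.037
df = (2−1)(3−1) = 2. Since 51.037 > 9.21, reject the null hypothesis of independence at α = 0.01.

51.037; reject H₀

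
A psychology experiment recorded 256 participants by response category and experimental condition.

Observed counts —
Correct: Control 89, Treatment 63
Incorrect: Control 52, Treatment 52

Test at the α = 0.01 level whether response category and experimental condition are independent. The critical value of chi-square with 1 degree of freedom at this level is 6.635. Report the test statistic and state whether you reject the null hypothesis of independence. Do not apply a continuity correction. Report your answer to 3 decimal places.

1.826; fail to reject H₀

Row totals: 152, 104. Column totals: 141, 115. Grand total N = 256.
Expected counts (row total × column total / N):
  Correct, Control: 152×141/256 = 83.7188
  Correct, Treatment: 152×115/256 = 68.2812
  Incorrect, Control: 104×141/256 = 57.2812
  Incorrect, Treatment: 104×115/256 = 46.7188
Contributions (O − E)²/E:
  (89 − 83.7188)²/83.7188 = 0.3332
  (63 − 68.2812)²/68.2812 = 0.4085
  (52 − 57.2812)²/57.2812 = 0.4869
  (52 − 46.7188)²/46.7188 = 0.5970
χ² = 0.3332 + 0.4085 + 0.4869 + 0.5970 = 1.826
df = (2−1)(2−1) = 1. Since 1.826 < 6.635, fail to reject the null hypothesis of independence at α = 0.01.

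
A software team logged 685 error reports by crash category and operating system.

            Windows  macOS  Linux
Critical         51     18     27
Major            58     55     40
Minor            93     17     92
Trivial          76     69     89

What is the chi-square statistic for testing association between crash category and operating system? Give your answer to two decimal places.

Row totals: 96, 153, 202, 234. Column totals: 278, 159, 248. Grand total N = 685.
Expected counts (row total × column total / N):
  Critical, Windows: 96×278/685 = 38.961
  Critical, macOS: 96×159/685 = 22.283
  Critical, Linux: 96×248/685 = 34.756
  Major, Windows: 153×278/685 = 62.093
  Major, macOS: 153×159/685 = 35.514
  Major, Linux: 153×248/685 = 55.393
  Minor, Windows: 202×278/685 = 81.980
  Minor, macOS: 202×159/685 = 46.888
  Minor, Linux: 202×248/685 = 73.133
  Trivial, Windows: 234×278/685 = 94.966
  Trivial, macOS: 234×159/685 = 54.315
  Trivial, Linux: 234×248/685 = 84.718
Contributions (O − E)²/E:
  (51 − 38.961)²/38.961 = 3.7201
  (18 − 22.283)²/22.283 = 0.8232
  (27 − 34.756)²/34.756 = 1.7308
  (58 − 62.093)²/62.093 = 0.2698
  (55 − 35.514)²/35.514 = 10.6917
  (40 − 55.393)²/55.393 = 4.2775
  (93 − 81.980)²/81.980 = 1.4813
  (17 − 46.888)²/46.888 = 19.0516
  (92 − 73.133)²/73.133 = 4.8673
  (76 − 94.966)²/94.966 = 3.7878
  (69 − 54.315)²/54.315 = 3.9703
  (89 − 84.718)²/84.718 = 0.2164
χ² = 3.7201 + 0.8232 + 1.7308 + 0.2698 + 10.6917 + 4.2775 + 1.4813 + 19.0516 + 4.8673 + 3.7878 + 3.9703 + 0.2164 = 54.89

54.89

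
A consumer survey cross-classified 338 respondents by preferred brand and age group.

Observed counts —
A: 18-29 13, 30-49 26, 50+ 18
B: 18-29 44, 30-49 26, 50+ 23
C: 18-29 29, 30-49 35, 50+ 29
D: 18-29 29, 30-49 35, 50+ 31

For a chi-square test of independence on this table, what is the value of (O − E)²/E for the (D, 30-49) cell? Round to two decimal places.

0.01

Row total (D) = 95; column total (30-49) = 122; N = 338.
Expected count E = 95 × 122 / 338 = 34.290.
Contribution = (O − E)²/E = (35 − 34.290)² / 34.290 = 0.01.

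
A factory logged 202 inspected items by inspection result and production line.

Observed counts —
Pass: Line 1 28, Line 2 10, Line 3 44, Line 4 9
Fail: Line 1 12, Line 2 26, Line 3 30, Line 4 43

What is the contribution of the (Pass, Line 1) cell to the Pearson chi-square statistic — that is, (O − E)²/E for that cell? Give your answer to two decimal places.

Row total (Pass) = 91; column total (Line 1) = 40; N = 202.
Expected count E = 91 × 40 / 202 = 18.020.
Contribution = (O − E)²/E = (28 − 18.020)² / 18.020 = 5.53.

5.53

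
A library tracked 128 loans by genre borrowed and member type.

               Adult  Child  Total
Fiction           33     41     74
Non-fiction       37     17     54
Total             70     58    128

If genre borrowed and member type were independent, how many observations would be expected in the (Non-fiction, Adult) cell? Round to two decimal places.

29.53

Row total (Non-fiction) = 54; column total (Adult) = 70; grand total N = 128.
Expected count = (row total × column total) / N = 54 × 70 / 128 = 29.53.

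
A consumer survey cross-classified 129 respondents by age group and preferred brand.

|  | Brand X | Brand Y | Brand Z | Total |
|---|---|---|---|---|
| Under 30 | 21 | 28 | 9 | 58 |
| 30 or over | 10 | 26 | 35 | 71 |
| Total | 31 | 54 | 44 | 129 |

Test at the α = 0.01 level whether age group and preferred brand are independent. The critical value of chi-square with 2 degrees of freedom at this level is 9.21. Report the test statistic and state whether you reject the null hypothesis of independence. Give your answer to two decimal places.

18.22; reject H₀

Grand total N = 129.
Expected counts (row total × column total / N):
  Under 30, Brand X: 58×31/129 = 13.938
  Under 30, Brand Y: 58×54/129 = 24.279
  Under 30, Brand Z: 58×44/129 = 19.783
  30 or over, Brand X: 71×31/129 = 17.062
  30 or over, Brand Y: 71×54/129 = 29.721
  30 or over, Brand Z: 71×44/129 = 24.217
Contributions (O − E)²/E:
  (21 − 13.938)²/13.938 = 3.5781
  (28 − 24.279)²/24.279 = 0.5703
  (9 − 19.783)²/19.783 = 5.8774
  (10 − 17.062)²/17.062 = 2.9230
  (26 − 29.721)²/29.721 = 0.4659
  (35 − 24.217)²/24.217 = 4.8013
χ² = 3.5781 + 0.5703 + 5.8774 + 2.9230 + 0.4659 + 4.8013 = 18.22
df = (2−1)(3−1) = 2. Since 18.22 > 9.21, reject the null hypothesis of independence at α = 0.01.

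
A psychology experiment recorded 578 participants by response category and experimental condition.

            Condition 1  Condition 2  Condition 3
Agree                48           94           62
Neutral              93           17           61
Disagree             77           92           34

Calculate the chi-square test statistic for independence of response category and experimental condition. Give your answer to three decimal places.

80.790

Row totals: 204, 171, 203. Column totals: 218, 203, 157. Grand total N = 578.
Expected counts (row total × column total / N):
  Agree, Condition 1: 204×218/578 = 76.9412
  Agree, Condition 2: 204×203/578 = 71.6471
  Agree, Condition 3: 204×157/578 = 55.4118
  Neutral, Condition 1: 171×218/578 = 64.4948
  Neutral, Condition 2: 171×203/578 = 60.0571
  Neutral, Condition 3: 171×157/578 = 46.4481
  Disagree, Condition 1: 203×218/578 = 76.5640
  Disagree, Condition 2: 203×203/578 = 71.2958
  Disagree, Condition 3: 203×157/578 = 55.1401
Contributions (O − E)²/E:
  (48 − 76.9412)²/76.9412 = 10.8861
  (94 − 71.6471)²/71.6471 = 6.9738
  (62 − 55.4118)²/55.4118 = 0.7833
  (93 − 64.4948)²/64.4948 = 12.5986
  (17 − 60.0571)²/60.0571 = 30.8692
  (61 − 46.4481)²/46.4481 = 4.5590
  (77 − 76.5640)²/76.5640 = 0.0025
  (92 − 71.2958)²/71.2958 = 6.0125
  (34 − 55.1401)²/55.1401 = 8.1049
χ² = 10.8861 + 6.9738 + 0.7833 + 12.5986 + 30.8692 + 4.5590 + 0.0025 + 6.0125 + 8.1049 = 80.790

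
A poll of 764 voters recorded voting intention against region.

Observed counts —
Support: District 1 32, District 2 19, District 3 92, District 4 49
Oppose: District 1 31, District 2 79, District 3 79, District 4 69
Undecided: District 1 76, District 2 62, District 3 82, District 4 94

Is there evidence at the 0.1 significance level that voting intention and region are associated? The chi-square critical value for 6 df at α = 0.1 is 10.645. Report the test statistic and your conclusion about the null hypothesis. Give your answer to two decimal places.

53.65; reject H₀

Row totals: 192, 258, 314. Column totals: 139, 160, 253, 212. Grand total N = 764.
Expected counts (row total × column total / N):
  Support, District 1: 192×139/764 = 34.9319
  Support, District 2: 192×160/764 = 40.2094
  Support, District 3: 192×253/764 = 63.5812
  Support, District 4: 192×212/764 = 53.2775
  Oppose, District 1: 258×139/764 = 46.9398
  Oppose, District 2: 258×160/764 = 54.0314
  Oppose, District 3: 258×253/764 = 85.4372
  Oppose, District 4: 258×212/764 = 71.5916
  Undecided, District 1: 314×139/764 = 57.1283
  Undecided, District 2: 314×160/764 = 65.7592
  Undecided, District 3: 314×253/764 = 103.9817
  Undecided, District 4: 314×212/764 = 87.1309
Contributions (O − E)²/E:
  (32 − 34.9319)²/34.9319 = 0.2461
  (19 − 40.2094)²/40.2094 = 11.1874
  (92 − 63.5812)²/63.5812 = 12.7023
  (49 − 53.2775)²/53.2775 = 0.3434
  (31 − 46.9398)²/46.9398 = 5.4128
  (79 − 54.0314)²/54.0314 = 11.5383
  (79 − 85.4372)²/85.4372 = 0.4850
  (69 − 71.5916)²/71.5916 = 0.0938
  (76 − 57.1283)²/57.1283 = 6.2341
  (62 − 65.7592)²/65.7592 = 0.2149
  (82 − 103.9817)²/103.9817 = 4.6469
  (94 − 87.1309)²/87.1309 = 0.5415
χ² = 0.2461 + 11.1874 + 12.7023 + 0.3434 + 5.4128 + 11.5383 + 0.4850 + 0.0938 + 6.2341 + 0.2149 + 4.6469 + 0.5415 = 53.65
df = (3−1)(4−1) = 6. Since 53.65 > 10.645, reject the null hypothesis of independence at α = 0.1.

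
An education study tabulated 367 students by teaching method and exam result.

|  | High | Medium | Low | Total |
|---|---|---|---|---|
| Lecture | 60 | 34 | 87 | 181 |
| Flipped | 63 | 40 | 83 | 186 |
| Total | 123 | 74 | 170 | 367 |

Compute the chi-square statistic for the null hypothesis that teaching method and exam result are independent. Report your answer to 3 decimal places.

0.586

Grand total N = 367.
Expected counts (row total × column total / N):
  Lecture, High: 181×123/367 = 60.6621
  Lecture, Medium: 181×74/367 = 36.4959
  Lecture, Low: 181×170/367 = 83.8420
  Flipped, High: 186×123/367 = 62.3379
  Flipped, Medium: 186×74/367 = 37.5041
  Flipped, Low: 186×170/367 = 86.1580
Contributions (O − E)²/E:
  (60 − 60.6621)²/60.6621 = 0.0072
  (34 − 36.4959)²/36.4959 = 0.1707
  (87 − 83.8420)²/83.8420 = 0.1189
  (63 − 62.3379)²/62.3379 = 0.0070
  (40 − 37.5041)²/37.5041 = 0.1661
  (83 − 86.1580)²/86.1580 = 0.1158
χ² = 0.0072 + 0.1707 + 0.1189 + 0.0070 + 0.1661 + 0.1158 = 0.586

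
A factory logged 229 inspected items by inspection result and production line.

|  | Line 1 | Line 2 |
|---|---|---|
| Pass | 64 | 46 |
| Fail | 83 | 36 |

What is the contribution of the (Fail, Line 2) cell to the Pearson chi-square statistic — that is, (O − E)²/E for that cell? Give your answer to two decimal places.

1.03

Row total (Fail) = 119; column total (Line 2) = 82; N = 229.
Expected count E = 119 × 82 / 229 = 42.611.
Contribution = (O − E)²/E = (36 − 42.611)² / 42.611 = 1.03.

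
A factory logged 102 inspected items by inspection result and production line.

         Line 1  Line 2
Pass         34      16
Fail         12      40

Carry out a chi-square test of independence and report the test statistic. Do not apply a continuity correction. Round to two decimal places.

20.78

Row totals: 50, 52. Column totals: 46, 56. Grand total N = 102.
Expected counts (row total × column total / N):
  Pass, Line 1: 50×46/102 = 22.549
  Pass, Line 2: 50×56/102 = 27.451
  Fail, Line 1: 52×46/102 = 23.451
  Fail, Line 2: 52×56/102 = 28.549
Contributions (O − E)²/E:
  (34 − 22.549)²/22.549 = 5.8151
  (16 − 27.451)²/27.451 = 4.7767
  (12 − 23.451)²/23.451 = 5.5915
  (40 − 28.549)²/28.549 = 4.5930
χ² = 5.8151 + 4.7767 + 5.5915 + 4.5930 = 20.78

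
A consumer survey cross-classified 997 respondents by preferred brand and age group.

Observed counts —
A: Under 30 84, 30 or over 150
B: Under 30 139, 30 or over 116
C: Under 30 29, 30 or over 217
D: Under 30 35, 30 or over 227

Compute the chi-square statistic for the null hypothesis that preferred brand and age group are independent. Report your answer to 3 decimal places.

Row totals: 234, 255, 246, 262. Column totals: 287, 710. Grand total N = 997.
Expected counts (row total × column total / N):
  A, Under 30: 234×287/997 = 67.3601
  A, 30 or over: 234×710/997 = 166.6399
  B, Under 30: 255×287/997 = 73.4052
  B, 30 or over: 255×710/997 = 181.5948
  C, Under 30: 246×287/997 = 70.8144
  C, 30 or over: 246×710/997 = 175.1856
  D, Under 30: 262×287/997 = 75.4203
  D, 30 or over: 262×710/997 = 186.5797
Contributions (O − E)²/E:
  (84 − 67.3601)²/67.3601 = 4.1105
  (150 − 166.6399)²/166.6399 = 1.6616
  (139 − 73.4052)²/73.4052 = 58.6154
  (116 − 181.5948)²/181.5948 = 23.6938
  (29 − 70.8144)²/70.8144 = 24.6905
  (217 − 175.1856)²/175.1856 = 9.9805
  (35 − 75.4203)²/75.4203 = 21.6626
  (227 − 186.5797)²/186.5797 = 8.7566
χ² = 4.1105 + 1.6616 + 58.6154 + 23.6938 + 24.6905 + 9.9805 + 21.6626 + 8.7566 = 153.172

153.172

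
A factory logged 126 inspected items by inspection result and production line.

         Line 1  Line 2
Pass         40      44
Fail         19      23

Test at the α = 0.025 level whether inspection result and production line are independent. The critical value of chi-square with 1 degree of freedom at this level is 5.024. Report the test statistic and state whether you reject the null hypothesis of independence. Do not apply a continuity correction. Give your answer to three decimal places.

Row totals: 84, 42. Column totals: 59, 67. Grand total N = 126.
Expected counts (row total × column total / N):
  Pass, Line 1: 84×59/126 = 39.3333
  Pass, Line 2: 84×67/126 = 44.6667
  Fail, Line 1: 42×59/126 = 19.6667
  Fail, Line 2: 42×67/126 = 22.3333
Contributions (O − E)²/E:
  (40 − 39.3333)²/39.3333 = 0.0113
  (44 − 44.6667)²/44.6667 = 0.0100
  (19 − 19.6667)²/19.6667 = 0.0226
  (23 − 22.3333)²/22.3333 = 0.0199
χ² = 0.0113 + 0.0100 + 0.0226 + 0.0199 = 0.064
df = (2−1)(2−1) = 1. Since 0.064 < 5.024, fail to reject the null hypothesis of independence at α = 0.025.

0.064; fail to reject H₀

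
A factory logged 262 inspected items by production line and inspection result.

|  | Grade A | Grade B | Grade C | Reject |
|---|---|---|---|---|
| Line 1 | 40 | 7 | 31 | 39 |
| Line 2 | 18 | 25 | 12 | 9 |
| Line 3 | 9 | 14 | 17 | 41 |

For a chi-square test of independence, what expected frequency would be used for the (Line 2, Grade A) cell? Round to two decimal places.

16.37

Row total (Line 2) = 64; column total (Grade A) = 67; grand total N = 262.
Expected count = (row total × column total) / N = 64 × 67 / 262 = 16.37.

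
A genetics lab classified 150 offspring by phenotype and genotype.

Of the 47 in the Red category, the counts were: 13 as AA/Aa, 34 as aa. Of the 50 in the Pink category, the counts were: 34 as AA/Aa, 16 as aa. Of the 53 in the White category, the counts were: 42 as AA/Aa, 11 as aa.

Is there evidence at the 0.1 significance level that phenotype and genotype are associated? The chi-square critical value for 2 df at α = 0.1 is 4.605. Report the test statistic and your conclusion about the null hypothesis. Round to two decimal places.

29.81; reject H₀

Row totals: 47, 50, 53. Column totals: 89, 61. Grand total N = 150.
Expected counts (row total × column total / N):
  Red, AA/Aa: 47×89/150 = 27.8867
  Red, aa: 47×61/150 = 19.1133
  Pink, AA/Aa: 50×89/150 = 29.6667
  Pink, aa: 50×61/150 = 20.3333
  White, AA/Aa: 53×89/150 = 31.4467
  White, aa: 53×61/150 = 21.5533
Contributions (O − E)²/E:
  (13 − 27.8867)²/27.8867 = 7.9469
  (34 − 19.1133)²/19.1133 = 11.5947
  (34 − 29.6667)²/29.6667 = 0.6329
  (16 − 20.3333)²/20.3333 = 0.9235
  (42 − 31.4467)²/31.4467 = 3.5416
  (11 − 21.5533)²/21.5533 = 5.1673
χ² = 7.9469 + 11.5947 + 0.6329 + 0.9235 + 3.5416 + 5.1673 = 29.81
df = (3−1)(2−1) = 2. Since 29.81 > 4.605, reject the null hypothesis of independence at α = 0.1.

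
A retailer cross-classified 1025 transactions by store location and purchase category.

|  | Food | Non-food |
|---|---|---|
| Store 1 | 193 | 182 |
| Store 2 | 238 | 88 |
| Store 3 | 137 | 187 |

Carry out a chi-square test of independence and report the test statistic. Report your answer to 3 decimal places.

Row totals: 375, 326, 324. Column totals: 568, 457. Grand total N = 1025.
Expected counts (row total × column total / N):
  Store 1, Food: 375×568/1025 = 207.80488
  Store 1, Non-food: 375×457/1025 = 167.19512
  Store 2, Food: 326×568/1025 = 180.65171
  Store 2, Non-food: 326×457/1025 = 145.34829
  Store 3, Food: 324×568/1025 = 179.54341
  Store 3, Non-food: 324×457/1025 = 144.45659
Contributions (O − E)²/E:
  (193 − 207.80488)²/207.80488 = 1.0548
  (182 − 167.19512)²/167.19512 = 1.3110
  (238 − 180.65171)²/180.65171 = 18.2053
  (88 − 145.34829)²/145.34829 = 22.6272
  (137 − 179.54341)²/179.54341 = 10.0808
  (187 − 144.45659)²/144.45659 = 12.5293
χ² = 1.0548 + 1.3110 + 18.2053 + 22.6272 + 10.0808 + 12.5293 = 65.808

65.808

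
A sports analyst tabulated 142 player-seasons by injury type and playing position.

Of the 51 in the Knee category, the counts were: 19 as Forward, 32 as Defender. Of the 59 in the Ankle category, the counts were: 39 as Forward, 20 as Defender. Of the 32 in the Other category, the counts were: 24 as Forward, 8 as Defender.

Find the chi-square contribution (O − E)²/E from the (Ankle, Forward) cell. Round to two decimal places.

0.71

Row total (Ankle) = 59; column total (Forward) = 82; N = 142.
Expected count E = 59 × 82 / 142 = 34.070.
Contribution = (O − E)²/E = (39 − 34.070)² / 34.070 = 0.71.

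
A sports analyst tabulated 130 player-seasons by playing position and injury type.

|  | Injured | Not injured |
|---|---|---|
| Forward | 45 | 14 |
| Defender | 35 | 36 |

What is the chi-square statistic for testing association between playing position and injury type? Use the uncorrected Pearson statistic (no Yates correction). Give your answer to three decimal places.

Row totals: 59, 71. Column totals: 80, 50. Grand total N = 130.
Expected counts (row total × column total / N):
  Forward, Injured: 59×80/130 = 36.3077
  Forward, Not injured: 59×50/130 = 22.6923
  Defender, Injured: 71×80/130 = 43.6923
  Defender, Not injured: 71×50/130 = 27.3077
Contributions (O − E)²/E:
  (45 − 36.3077)²/36.3077 = 2.0810
  (14 − 22.6923)²/22.6923 = 3.3296
  (35 − 43.6923)²/43.6923 = 1.7293
  (36 − 27.3077)²/27.3077 = 2.7668
χ² = 2.0810 + 3.3296 + 1.7293 + 2.7668 = 9.907

9.907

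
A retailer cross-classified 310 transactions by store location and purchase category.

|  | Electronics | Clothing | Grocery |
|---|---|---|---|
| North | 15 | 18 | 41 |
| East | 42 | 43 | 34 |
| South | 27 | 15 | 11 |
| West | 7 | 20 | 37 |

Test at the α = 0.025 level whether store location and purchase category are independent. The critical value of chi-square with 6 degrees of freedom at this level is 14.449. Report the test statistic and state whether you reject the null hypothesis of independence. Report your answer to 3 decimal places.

Row totals: 74, 119, 53, 64. Column totals: 91, 96, 123. Grand total N = 310.
Expected counts (row total × column total / N):
  North, Electronics: 74×91/310 = 21.7226
  North, Clothing: 74×96/310 = 22.9161
  North, Grocery: 74×123/310 = 29.3613
  East, Electronics: 119×91/310 = 34.9323
  East, Clothing: 119×96/310 = 36.8516
  East, Grocery: 119×123/310 = 47.2161
  South, Electronics: 53×91/310 = 15.5581
  South, Clothing: 53×96/310 = 16.4129
  South, Grocery: 53×123/310 = 21.0290
  West, Electronics: 64×91/310 = 18.7871
  West, Clothing: 64×96/310 = 19.8194
  West, Grocery: 64×123/310 = 25.3935
Contributions (O − E)²/E:
  (15 − 21.7226)²/21.7226 = 2.0805
  (18 − 22.9161)²/22.9161 = 1.0546
  (41 − 29.3613)²/29.3613 = 4.6135
  (42 − 34.9323)²/34.9323 = 1.4300
  (43 − 36.8516)²/36.8516 = 1.0258
  (34 − 47.2161)²/47.2161 = 3.6993
  (27 − 15.5581)²/15.5581 = 8.4147
  (15 − 16.4129)²/16.4129 = 0.1216
  (11 − 21.0290)²/21.0290 = 4.7830
  (7 − 18.7871)²/18.7871 = 7.3953
  (20 − 19.8194)²/19.8194 = 0.0016
  (37 − 25.3935)²/25.3935 = 5.3049
χ² = 2.0805 + 1.0546 + 4.6135 + 1.4300 + 1.0258 + 3.6993 + 8.4147 + 0.1216 + 4.7830 + 7.3953 + 0.0016 + 5.3049 = 39.925
df = (4−1)(3−1) = 6. Since 39.925 > 14.449, reject the null hypothesis of independence at α = 0.025.

39.925; reject H₀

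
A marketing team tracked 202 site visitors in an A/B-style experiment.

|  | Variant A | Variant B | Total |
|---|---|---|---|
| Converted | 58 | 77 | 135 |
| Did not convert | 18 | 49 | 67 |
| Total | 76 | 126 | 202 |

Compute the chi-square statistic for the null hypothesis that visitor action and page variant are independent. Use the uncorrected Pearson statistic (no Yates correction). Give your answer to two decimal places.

Grand total N = 202.
Expected counts (row total × column total / N):
  Converted, Variant A: 135×76/202 = 50.792
  Converted, Variant B: 135×126/202 = 84.208
  Did not convert, Variant A: 67×76/202 = 25.208
  Did not convert, Variant B: 67×126/202 = 41.792
Contributions (O − E)²/E:
  (58 − 50.792)²/50.792 = 1.0229
  (77 − 84.208)²/84.208 = 0.6170
  (18 − 25.208)²/25.208 = 2.0611
  (49 − 41.792)²/41.792 = 1.2432
χ² = 1.0229 + 0.6170 + 2.0611 + 1.2432 = 4.94

4.94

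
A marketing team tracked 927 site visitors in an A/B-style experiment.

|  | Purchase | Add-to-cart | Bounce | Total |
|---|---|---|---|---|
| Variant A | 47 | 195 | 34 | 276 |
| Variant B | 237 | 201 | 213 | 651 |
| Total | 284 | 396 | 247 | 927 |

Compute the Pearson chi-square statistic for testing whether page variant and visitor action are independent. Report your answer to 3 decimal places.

Grand total N = 927.
Expected counts (row total × column total / N):
  Variant A, Purchase: 276×284/927 = 84.5566
  Variant A, Add-to-cart: 276×396/927 = 117.9029
  Variant A, Bounce: 276×247/927 = 73.5405
  Variant B, Purchase: 651×284/927 = 199.4434
  Variant B, Add-to-cart: 651×396/927 = 278.0971
  Variant B, Bounce: 651×247/927 = 173.4595
Contributions (O − E)²/E:
  (47 − 84.5566)²/84.5566 = 16.6811
  (195 − 117.9029)²/117.9029 = 50.4141
  (34 − 73.5405)²/73.5405 = 21.2597
  (237 − 199.4434)²/199.4434 = 7.0722
  (201 − 278.0971)²/278.0971 = 21.3737
  (213 − 173.4595)²/173.4595 = 9.0133
χ² = 16.6811 + 50.4141 + 21.2597 + 7.0722 + 21.3737 + 9.0133 = 125.814

125.814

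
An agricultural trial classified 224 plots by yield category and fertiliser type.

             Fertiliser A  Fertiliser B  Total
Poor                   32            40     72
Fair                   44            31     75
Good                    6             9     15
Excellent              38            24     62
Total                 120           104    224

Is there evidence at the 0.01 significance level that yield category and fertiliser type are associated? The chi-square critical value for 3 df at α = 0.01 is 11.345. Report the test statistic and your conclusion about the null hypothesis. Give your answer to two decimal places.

Grand total N = 224.
Expected counts (row total × column total / N):
  Poor, Fertiliser A: 72×120/224 = 38.571
  Poor, Fertiliser B: 72×104/224 = 33.429
  Fair, Fertiliser A: 75×120/224 = 40.179
  Fair, Fertiliser B: 75×104/224 = 34.821
  Good, Fertiliser A: 15×120/224 = 8.036
  Good, Fertiliser B: 15×104/224 = 6.964
  Excellent, Fertiliser A: 62×120/224 = 33.214
  Excellent, Fertiliser B: 62×104/224 = 28.786
Contributions (O − E)²/E:
  (32 − 38.571)²/38.571 = 1.1194
  (40 − 33.429)²/33.429 = 1.2916
  (44 − 40.179)²/40.179 = 0.3634
  (31 − 34.821)²/34.821 = 0.4193
  (6 − 8.036)²/8.036 = 0.5158
  (9 − 6.964)²/6.964 = 0.5952
  (38 − 33.214)²/33.214 = 0.6896
  (24 − 28.786)²/28.786 = 0.7957
χ² = 1.1194 + 1.2916 + 0.3634 + 0.4193 + 0.5158 + 0.5952 + 0.6896 + 0.7957 = 5.79
df = (4−1)(2−1) = 3. Since 5.79 < 11.345, fail to reject the null hypothesis of independence at α = 0.01.

5.79; fail to reject H₀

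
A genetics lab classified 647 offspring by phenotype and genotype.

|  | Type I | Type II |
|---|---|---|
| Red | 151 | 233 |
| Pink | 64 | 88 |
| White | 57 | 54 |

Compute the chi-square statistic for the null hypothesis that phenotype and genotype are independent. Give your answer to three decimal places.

5.113

Row totals: 384, 152, 111. Column totals: 272, 375. Grand total N = 647.
Expected counts (row total × column total / N):
  Red, Type I: 384×272/647 = 161.4343
  Red, Type II: 384×375/647 = 222.5657
  Pink, Type I: 152×272/647 = 63.9011
  Pink, Type II: 152×375/647 = 88.0989
  White, Type I: 111×272/647 = 46.6646
  White, Type II: 111×375/647 = 64.3354
Contributions (O − E)²/E:
  (151 − 161.4343)²/161.4343 = 0.6744
  (233 − 222.5657)²/222.5657 = 0.4892
  (64 − 63.9011)²/63.9011 = 0.0002
  (88 − 88.0989)²/88.0989 = 0.0001
  (57 − 46.6646)²/46.6646 = 2.2891
  (54 − 64.3354)²/64.3354 = 1.6604
χ² = 0.6744 + 0.4892 + 0.0002 + 0.0001 + 2.2891 + 1.6604 = 5.113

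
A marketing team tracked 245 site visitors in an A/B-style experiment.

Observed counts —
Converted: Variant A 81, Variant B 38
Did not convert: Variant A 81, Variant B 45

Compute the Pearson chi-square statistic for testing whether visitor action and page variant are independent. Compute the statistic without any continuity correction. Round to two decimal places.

0.39

Row totals: 119, 126. Column totals: 162, 83. Grand total N = 245.
Expected counts (row total × column total / N):
  Converted, Variant A: 119×162/245 = 78.686
  Converted, Variant B: 119×83/245 = 40.314
  Did not convert, Variant A: 126×162/245 = 83.314
  Did not convert, Variant B: 126×83/245 = 42.686
Contributions (O − E)²/E:
  (81 − 78.686)²/78.686 = 0.0681
  (38 − 40.314)²/40.314 = 0.1328
  (81 − 83.314)²/83.314 = 0.0643
  (45 − 42.686)²/42.686 = 0.1254
χ² = 0.0681 + 0.1328 + 0.0643 + 0.1254 = 0.39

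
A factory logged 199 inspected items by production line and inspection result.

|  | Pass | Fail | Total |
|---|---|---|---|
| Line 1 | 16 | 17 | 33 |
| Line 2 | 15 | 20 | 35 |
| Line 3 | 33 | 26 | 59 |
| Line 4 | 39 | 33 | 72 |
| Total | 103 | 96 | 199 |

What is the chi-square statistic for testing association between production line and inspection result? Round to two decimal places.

Grand total N = 199.
Expected counts (row total × column total / N):
  Line 1, Pass: 33×103/199 = 17.0804
  Line 1, Fail: 33×96/199 = 15.9196
  Line 2, Pass: 35×103/199 = 18.1156
  Line 2, Fail: 35×96/199 = 16.8844
  Line 3, Pass: 59×103/199 = 30.5377
  Line 3, Fail: 59×96/199 = 28.4623
  Line 4, Pass: 72×103/199 = 37.2663
  Line 4, Fail: 72×96/199 = 34.7337
Contributions (O − E)²/E:
  (16 − 17.0804)²/17.0804 = 0.0683
  (17 − 15.9196)²/15.9196 = 0.0733
  (15 − 18.1156)²/18.1156 = 0.5358
  (20 − 16.8844)²/16.8844 = 0.5749
  (33 − 30.5377)²/30.5377 = 0.1985
  (26 − 28.4623)²/28.4623 = 0.2130
  (39 − 37.2663)²/37.2663 = 0.0807
  (33 − 34.7337)²/34.7337 = 0.0865
χ² = 0.0683 + 0.0733 + 0.5358 + 0.5749 + 0.1985 + 0.2130 + 0.0807 + 0.0865 = 1.83

1.83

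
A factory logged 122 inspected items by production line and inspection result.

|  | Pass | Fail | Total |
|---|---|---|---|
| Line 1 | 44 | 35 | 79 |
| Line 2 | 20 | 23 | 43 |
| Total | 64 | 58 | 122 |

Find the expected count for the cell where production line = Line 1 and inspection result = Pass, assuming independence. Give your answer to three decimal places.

41.443

Row total (Line 1) = 79; column total (Pass) = 64; grand total N = 122.
Expected count = (row total × column total) / N = 79 × 64 / 122 = 41.443.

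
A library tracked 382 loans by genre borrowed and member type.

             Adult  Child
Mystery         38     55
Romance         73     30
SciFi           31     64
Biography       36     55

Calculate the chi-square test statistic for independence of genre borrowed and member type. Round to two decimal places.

Row totals: 93, 103, 95, 91. Column totals: 178, 204. Grand total N = 382.
Expected counts (row total × column total / N):
  Mystery, Adult: 93×178/382 = 43.335
  Mystery, Child: 93×204/382 = 49.665
  Romance, Adult: 103×178/382 = 47.995
  Romance, Child: 103×204/382 = 55.005
  SciFi, Adult: 95×178/382 = 44.267
  SciFi, Child: 95×204/382 = 50.733
  Biography, Adult: 91×178/382 = 42.403
  Biography, Child: 91×204/382 = 48.597
Contributions (O − E)²/E:
  (38 − 43.335)²/43.335 = 0.6568
  (55 − 49.665)²/49.665 = 0.5731
  (73 − 47.995)²/47.995 = 13.0274
  (30 − 55.005)²/55.005 = 11.3671
  (31 − 44.267)²/44.267 = 3.9762
  (64 − 50.733)²/50.733 = 3.4694
  (36 − 42.403)²/42.403 = 0.9669
  (55 − 48.597)²/48.597 = 0.8436
χ² = 0.6568 + 0.5731 + 13.0274 + 11.3671 + 3.9762 + 3.4694 + 0.9669 + 0.8436 = 34.88

34.88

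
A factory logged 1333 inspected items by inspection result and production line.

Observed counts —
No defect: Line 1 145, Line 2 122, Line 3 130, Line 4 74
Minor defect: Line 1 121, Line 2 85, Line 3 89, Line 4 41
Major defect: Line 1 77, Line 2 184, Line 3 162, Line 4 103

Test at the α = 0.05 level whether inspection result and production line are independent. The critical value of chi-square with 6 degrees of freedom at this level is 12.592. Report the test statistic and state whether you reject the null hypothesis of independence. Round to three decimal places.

61.694; reject H₀

Row totals: 471, 336, 526. Column totals: 343, 391, 381, 218. Grand total N = 1333.
Expected counts (row total × column total / N):
  No defect, Line 1: 471×343/1333 = 121.1950
  No defect, Line 2: 471×391/1333 = 138.1553
  No defect, Line 3: 471×381/1333 = 134.6219
  No defect, Line 4: 471×218/1333 = 77.0278
  Minor defect, Line 1: 336×343/1333 = 86.4576
  Minor defect, Line 2: 336×391/1333 = 98.5566
  Minor defect, Line 3: 336×381/1333 = 96.0360
  Minor defect, Line 4: 336×218/1333 = 54.9497
  Major defect, Line 1: 526×343/1333 = 135.3473
  Major defect, Line 2: 526×391/1333 = 154.2881
  Major defect, Line 3: 526×381/1333 = 150.3421
  Major defect, Line 4: 526×218/1333 = 86.0225
Contributions (O − E)²/E:
  (145 − 121.1950)²/121.1950 = 4.6758
  (122 − 138.1553)²/138.1553 = 1.8891
  (130 − 134.6219)²/134.6219 = 0.1587
  (74 − 77.0278)²/77.0278 = 0.1190
  (121 − 86.4576)²/86.4576 = 13.8007
  (85 − 98.5566)²/98.5566 = 1.8647
  (89 − 96.0360)²/96.0360 = 0.5155
  (41 − 54.9497)²/54.9497 = 3.5413
  (77 − 135.3473)²/135.3473 = 25.1531
  (184 − 154.2881)²/154.2881 = 5.7217
  (162 − 150.3421)²/150.3421 = 0.9040
  (103 − 86.0225)²/86.0225 = 3.3507
χ² = 4.6758 + 1.8891 + 0.1587 + 0.1190 + 13.8007 + 1.8647 + 0.5155 + 3.5413 + 25.1531 + 5.7217 + 0.9040 + 3.3507 = 61.694
df = (3−1)(4−1) = 6. Since 61.694 > 12.592, reject the null hypothesis of independence at α = 0.05.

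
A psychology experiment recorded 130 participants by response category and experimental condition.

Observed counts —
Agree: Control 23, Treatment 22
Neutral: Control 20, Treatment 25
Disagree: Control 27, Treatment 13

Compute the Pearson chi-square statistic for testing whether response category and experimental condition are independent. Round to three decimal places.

4.737

Row totals: 45, 45, 40. Column totals: 70, 60. Grand total N = 130.
Expected counts (row total × column total / N):
  Agree, Control: 45×70/130 = 24.2308
  Agree, Treatment: 45×60/130 = 20.7692
  Neutral, Control: 45×70/130 = 24.2308
  Neutral, Treatment: 45×60/130 = 20.7692
  Disagree, Control: 40×70/130 = 21.5385
  Disagree, Treatment: 40×60/130 = 18.4615
Contributions (O − E)²/E:
  (23 − 24.2308)²/24.2308 = 0.0625
  (22 − 20.7692)²/20.7692 = 0.0729
  (20 − 24.2308)²/24.2308 = 0.7387
  (25 − 20.7692)²/20.7692 = 0.8618
  (27 − 21.5385)²/21.5385 = 1.3849
  (13 − 18.4615)²/18.4615 = 1.6157
χ² = 0.0625 + 0.0729 + 0.7387 + 0.8618 + 1.3849 + 1.6157 = 4.737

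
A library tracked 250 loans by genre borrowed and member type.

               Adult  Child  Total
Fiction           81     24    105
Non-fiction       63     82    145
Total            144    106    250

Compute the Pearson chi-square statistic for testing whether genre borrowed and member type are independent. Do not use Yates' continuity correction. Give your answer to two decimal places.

28.31

Grand total N = 250.
Expected counts (row total × column total / N):
  Fiction, Adult: 105×144/250 = 60.480
  Fiction, Child: 105×106/250 = 44.520
  Non-fiction, Adult: 145×144/250 = 83.520
  Non-fiction, Child: 145×106/250 = 61.480
Contributions (O − E)²/E:
  (81 − 60.480)²/60.480 = 6.9621
  (24 − 44.520)²/44.520 = 9.4580
  (63 − 83.520)²/83.520 = 5.0416
  (82 − 61.480)²/61.480 = 6.8489
χ² = 6.9621 + 9.4580 + 5.0416 + 6.8489 = 28.31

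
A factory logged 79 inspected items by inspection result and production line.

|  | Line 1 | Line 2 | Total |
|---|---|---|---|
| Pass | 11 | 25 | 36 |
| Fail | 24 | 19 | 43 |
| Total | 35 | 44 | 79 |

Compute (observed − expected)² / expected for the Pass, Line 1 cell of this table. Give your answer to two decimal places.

1.54

Row total (Pass) = 36; column total (Line 1) = 35; N = 79.
Expected count E = 36 × 35 / 79 = 15.949.
Contribution = (O − E)²/E = (11 − 15.949)² / 15.949 = 1.54.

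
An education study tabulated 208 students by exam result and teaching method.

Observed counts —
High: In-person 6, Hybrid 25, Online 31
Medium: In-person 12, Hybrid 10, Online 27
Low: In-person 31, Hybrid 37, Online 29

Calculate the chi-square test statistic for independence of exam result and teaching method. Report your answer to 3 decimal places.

18.140

Row totals: 62, 49, 97. Column totals: 49, 72, 87. Grand total N = 208.
Expected counts (row total × column total / N):
  High, In-person: 62×49/208 = 14.6058
  High, Hybrid: 62×72/208 = 21.4615
  High, Online: 62×87/208 = 25.9327
  Medium, In-person: 49×49/208 = 11.5433
  Medium, Hybrid: 49×72/208 = 16.9615
  Medium, Online: 49×87/208 = 20.4952
  Low, In-person: 97×49/208 = 22.8510
  Low, Hybrid: 97×72/208 = 33.5769
  Low, Online: 97×87/208 = 40.5721
Contributions (O − E)²/E:
  (6 − 14.6058)²/14.6058 = 5.0706
  (25 − 21.4615)²/21.4615 = 0.5834
  (31 − 25.9327)²/25.9327 = 0.9902
  (12 − 11.5433)²/11.5433 = 0.0181
  (10 − 16.9615)²/16.9615 = 2.8572
  (27 − 20.4952)²/20.4952 = 2.0645
  (31 − 22.8510)²/22.8510 = 2.9061
  (37 − 33.5769)²/33.5769 = 0.3490
  (29 − 40.5721)²/40.5721 = 3.3006
χ² = 5.0706 + 0.5834 + 0.9902 + 0.0181 + 2.8572 + 2.0645 + 2.9061 + 0.3490 + 3.3006 = 18.140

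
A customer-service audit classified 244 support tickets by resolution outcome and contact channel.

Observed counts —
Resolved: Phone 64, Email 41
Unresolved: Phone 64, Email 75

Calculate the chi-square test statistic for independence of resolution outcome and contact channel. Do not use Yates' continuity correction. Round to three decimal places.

5.331

Row totals: 105, 139. Column totals: 128, 116. Grand total N = 244.
Expected counts (row total × column total / N):
  Resolved, Phone: 105×128/244 = 55.0820
  Resolved, Email: 105×116/244 = 49.9180
  Unresolved, Phone: 139×128/244 = 72.9180
  Unresolved, Email: 139×116/244 = 66.0820
Contributions (O − E)²/E:
  (64 − 55.0820)²/55.0820 = 1.4439
  (41 − 49.9180)²/49.9180 = 1.5932
  (64 − 72.9180)²/72.9180 = 1.0907
  (75 − 66.0820)²/66.0820 = 1.2035
χ² = 1.4439 + 1.5932 + 1.0907 + 1.2035 = 5.331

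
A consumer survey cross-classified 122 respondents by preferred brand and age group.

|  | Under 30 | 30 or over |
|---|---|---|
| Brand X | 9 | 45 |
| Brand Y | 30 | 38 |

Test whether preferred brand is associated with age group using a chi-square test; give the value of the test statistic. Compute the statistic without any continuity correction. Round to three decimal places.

Row totals: 54, 68. Column totals: 39, 83. Grand total N = 122.
Expected counts (row total × column total / N):
  Brand X, Under 30: 54×39/122 = 17.2623
  Brand X, 30 or over: 54×83/122 = 36.7377
  Brand Y, Under 30: 68×39/122 = 21.7377
  Brand Y, 30 or over: 68×83/122 = 46.2623
Contributions (O − E)²/E:
  (9 − 17.2623)²/17.2623 = 3.9546
  (45 − 36.7377)²/36.7377 = 1.8582
  (30 − 21.7377)²/21.7377 = 3.1404
  (38 − 46.2623)²/46.2623 = 1.4756
χ² = 3.9546 + 1.8582 + 3.1404 + 1.4756 = 10.429

10.429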